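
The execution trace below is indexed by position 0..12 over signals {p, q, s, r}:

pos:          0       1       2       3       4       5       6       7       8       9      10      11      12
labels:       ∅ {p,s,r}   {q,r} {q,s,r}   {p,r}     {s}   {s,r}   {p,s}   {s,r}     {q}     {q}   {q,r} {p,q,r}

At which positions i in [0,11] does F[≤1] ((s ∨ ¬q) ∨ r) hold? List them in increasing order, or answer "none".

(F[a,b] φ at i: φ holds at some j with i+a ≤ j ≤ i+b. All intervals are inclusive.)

0, 1, 2, 3, 4, 5, 6, 7, 8, 10, 11

Evaluate at each i in [0,11]:
  i=0: ✓ (witness j=0)
  i=1: ✓ (witness j=1)
  i=2: ✓ (witness j=2)
  i=3: ✓ (witness j=3)
  i=4: ✓ (witness j=4)
  i=5: ✓ (witness j=5)
  i=6: ✓ (witness j=6)
  i=7: ✓ (witness j=7)
  i=8: ✓ (witness j=8)
  i=9: ✗ (none in [9,10])
  i=10: ✓ (witness j=11)
  i=11: ✓ (witness j=11)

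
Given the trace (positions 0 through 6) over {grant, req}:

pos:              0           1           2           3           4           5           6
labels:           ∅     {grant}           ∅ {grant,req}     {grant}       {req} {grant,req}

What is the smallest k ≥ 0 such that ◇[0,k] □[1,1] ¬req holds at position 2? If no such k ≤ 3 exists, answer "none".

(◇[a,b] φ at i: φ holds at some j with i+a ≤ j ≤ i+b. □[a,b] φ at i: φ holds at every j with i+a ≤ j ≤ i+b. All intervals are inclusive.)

1

Scan j = 2,3,… for □[1,1] ¬req:
  j=2: fails
  j=3: holds
First hit at j=3, so smallest k = 3-2 = 1.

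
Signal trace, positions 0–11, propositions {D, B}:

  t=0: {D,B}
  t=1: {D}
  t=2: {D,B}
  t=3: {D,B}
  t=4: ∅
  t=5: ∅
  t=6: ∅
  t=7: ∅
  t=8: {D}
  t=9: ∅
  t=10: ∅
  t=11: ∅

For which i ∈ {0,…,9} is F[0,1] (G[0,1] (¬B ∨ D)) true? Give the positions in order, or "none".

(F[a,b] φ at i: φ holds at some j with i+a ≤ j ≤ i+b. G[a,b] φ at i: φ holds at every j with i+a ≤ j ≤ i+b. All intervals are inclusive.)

Evaluate at each i in [0,9]:
  i=0: ✓ (witness j=0)
  i=1: ✓ (witness j=1)
  i=2: ✓ (witness j=2)
  i=3: ✓ (witness j=3)
  i=4: ✓ (witness j=4)
  i=5: ✓ (witness j=5)
  i=6: ✓ (witness j=6)
  i=7: ✓ (witness j=7)
  i=8: ✓ (witness j=8)
  i=9: ✓ (witness j=9)

0, 1, 2, 3, 4, 5, 6, 7, 8, 9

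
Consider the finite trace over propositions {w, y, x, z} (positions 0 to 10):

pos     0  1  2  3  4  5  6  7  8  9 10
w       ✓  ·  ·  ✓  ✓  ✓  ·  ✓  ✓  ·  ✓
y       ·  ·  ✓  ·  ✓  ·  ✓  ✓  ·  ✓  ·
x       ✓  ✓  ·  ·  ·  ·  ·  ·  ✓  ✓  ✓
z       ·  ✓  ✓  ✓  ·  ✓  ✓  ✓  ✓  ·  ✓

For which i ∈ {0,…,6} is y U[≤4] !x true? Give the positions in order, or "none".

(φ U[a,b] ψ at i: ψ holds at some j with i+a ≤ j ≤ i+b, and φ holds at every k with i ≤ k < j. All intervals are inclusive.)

Evaluate at each i in [0,6]:
  i=0: ✗ (lhs fails at k=0 before rhs at j=2)
  i=1: ✗ (lhs fails at k=1 before rhs at j=2)
  i=2: ✓ (rhs at j=2)
  i=3: ✓ (rhs at j=3)
  i=4: ✓ (rhs at j=4)
  i=5: ✓ (rhs at j=5)
  i=6: ✓ (rhs at j=6)

2, 3, 4, 5, 6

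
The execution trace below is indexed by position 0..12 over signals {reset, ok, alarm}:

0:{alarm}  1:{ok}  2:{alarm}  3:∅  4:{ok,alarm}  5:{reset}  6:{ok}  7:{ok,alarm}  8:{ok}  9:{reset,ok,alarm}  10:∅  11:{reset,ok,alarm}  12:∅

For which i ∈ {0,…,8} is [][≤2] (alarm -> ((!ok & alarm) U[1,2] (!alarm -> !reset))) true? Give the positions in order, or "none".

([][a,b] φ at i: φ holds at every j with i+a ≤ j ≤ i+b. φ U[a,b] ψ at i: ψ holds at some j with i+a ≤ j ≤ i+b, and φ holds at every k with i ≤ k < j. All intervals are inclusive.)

0, 1

Evaluate at each i in [0,8]:
  i=0: ✓ (all of [0,2])
  i=1: ✓ (all of [1,3])
  i=2: ✗ (fails at j=4)
  i=3: ✗ (fails at j=4)
  i=4: ✗ (fails at j=4)
  i=5: ✗ (fails at j=7)
  i=6: ✗ (fails at j=7)
  i=7: ✗ (fails at j=7)
  i=8: ✗ (fails at j=9)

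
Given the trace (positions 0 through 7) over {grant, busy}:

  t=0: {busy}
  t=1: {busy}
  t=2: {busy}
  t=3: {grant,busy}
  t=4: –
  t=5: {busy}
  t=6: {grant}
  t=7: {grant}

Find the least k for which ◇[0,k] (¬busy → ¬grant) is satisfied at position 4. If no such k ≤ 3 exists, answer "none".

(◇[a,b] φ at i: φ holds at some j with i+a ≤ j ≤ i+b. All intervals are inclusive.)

0

Scan j = 4,5,… for (¬busy → ¬grant):
  j=4: holds
First hit at j=4, so smallest k = 4-4 = 0.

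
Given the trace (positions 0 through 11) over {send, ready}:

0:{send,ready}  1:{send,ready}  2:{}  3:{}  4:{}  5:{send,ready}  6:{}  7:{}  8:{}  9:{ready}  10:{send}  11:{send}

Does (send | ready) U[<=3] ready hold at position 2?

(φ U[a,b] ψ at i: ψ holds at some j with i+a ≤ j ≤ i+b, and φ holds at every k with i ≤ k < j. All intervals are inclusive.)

Need some j in [2,5] with ready, and (send | ready) at every k in [2,j-1].
  j=2: ready false.
  j=3: ready false.
  j=4: ready false.
  j=5: ready holds, but (send | ready) fails at k=2 → not this j.
No j in the window works → until fails.

False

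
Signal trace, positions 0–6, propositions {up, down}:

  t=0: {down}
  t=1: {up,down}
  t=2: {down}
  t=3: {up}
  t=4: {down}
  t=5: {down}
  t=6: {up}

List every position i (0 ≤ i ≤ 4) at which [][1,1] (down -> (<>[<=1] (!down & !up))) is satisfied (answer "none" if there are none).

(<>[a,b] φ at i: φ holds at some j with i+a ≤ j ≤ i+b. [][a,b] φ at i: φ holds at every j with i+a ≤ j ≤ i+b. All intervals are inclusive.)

Evaluate at each i in [0,4]:
  i=0: ✗ (fails at j=1)
  i=1: ✗ (fails at j=2)
  i=2: ✓ (all of [3,3])
  i=3: ✗ (fails at j=4)
  i=4: ✗ (fails at j=5)

2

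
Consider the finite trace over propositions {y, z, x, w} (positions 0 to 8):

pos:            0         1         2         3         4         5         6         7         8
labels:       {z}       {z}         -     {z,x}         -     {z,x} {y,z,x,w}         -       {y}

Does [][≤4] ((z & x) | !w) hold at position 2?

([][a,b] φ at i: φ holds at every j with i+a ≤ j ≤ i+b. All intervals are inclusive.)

Check ((z & x) | !w) at every j in [2,6]:
  j=2: true
  j=3: true
  j=4: true
  j=5: true
  j=6: true
All positions satisfy it → formula holds.

Holds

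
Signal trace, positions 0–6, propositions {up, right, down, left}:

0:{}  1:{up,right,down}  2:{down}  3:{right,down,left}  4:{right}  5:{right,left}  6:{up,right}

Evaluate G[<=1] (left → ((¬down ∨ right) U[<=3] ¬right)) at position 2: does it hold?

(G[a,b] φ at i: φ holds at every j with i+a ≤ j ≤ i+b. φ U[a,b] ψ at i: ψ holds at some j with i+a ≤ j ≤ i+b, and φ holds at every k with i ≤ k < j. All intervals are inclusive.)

Check (left → ((¬down ∨ right) U[<=3] ¬right)) at every j in [2,3]:
  j=2: antecedent false → ✓
  j=3: antecedent true; consequent fails → ✗
Fails at j=3 → formula fails.

No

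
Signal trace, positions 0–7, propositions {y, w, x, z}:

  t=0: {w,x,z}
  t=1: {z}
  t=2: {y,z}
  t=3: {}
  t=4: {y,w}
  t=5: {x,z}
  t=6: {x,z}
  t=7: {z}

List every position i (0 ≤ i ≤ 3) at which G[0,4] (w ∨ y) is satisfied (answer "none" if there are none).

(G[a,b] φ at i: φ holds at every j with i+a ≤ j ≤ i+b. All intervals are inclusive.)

Evaluate at each i in [0,3]:
  i=0: ✗ (fails at j=1)
  i=1: ✗ (fails at j=1)
  i=2: ✗ (fails at j=3)
  i=3: ✗ (fails at j=3)

none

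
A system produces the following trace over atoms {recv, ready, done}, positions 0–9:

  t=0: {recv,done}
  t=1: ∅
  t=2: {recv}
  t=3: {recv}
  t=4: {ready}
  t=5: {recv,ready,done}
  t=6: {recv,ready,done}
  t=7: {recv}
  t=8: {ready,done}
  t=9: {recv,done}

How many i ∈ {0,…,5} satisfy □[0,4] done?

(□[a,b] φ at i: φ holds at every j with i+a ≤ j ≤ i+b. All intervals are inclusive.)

Evaluate at each i in [0,5]:
  i=0: ✗ (fails at j=1)
  i=1: ✗ (fails at j=1)
  i=2: ✗ (fails at j=2)
  i=3: ✗ (fails at j=3)
  i=4: ✗ (fails at j=4)
  i=5: ✗ (fails at j=7)
Positions where it holds: {} → 0.

0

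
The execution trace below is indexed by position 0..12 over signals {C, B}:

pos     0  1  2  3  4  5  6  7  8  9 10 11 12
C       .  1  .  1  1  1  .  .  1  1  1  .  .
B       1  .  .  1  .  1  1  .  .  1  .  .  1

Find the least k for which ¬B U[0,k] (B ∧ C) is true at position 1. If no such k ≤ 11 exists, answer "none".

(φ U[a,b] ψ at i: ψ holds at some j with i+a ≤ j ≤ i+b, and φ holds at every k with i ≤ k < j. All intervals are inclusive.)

2

Need earliest j ≥ 1 with (B ∧ C), and ¬B at every k in [1,j-1].
  j=1: rhs fails.
  j=2: rhs fails.
  j=3: rhs holds; lhs holds on [1,2]. k = 2.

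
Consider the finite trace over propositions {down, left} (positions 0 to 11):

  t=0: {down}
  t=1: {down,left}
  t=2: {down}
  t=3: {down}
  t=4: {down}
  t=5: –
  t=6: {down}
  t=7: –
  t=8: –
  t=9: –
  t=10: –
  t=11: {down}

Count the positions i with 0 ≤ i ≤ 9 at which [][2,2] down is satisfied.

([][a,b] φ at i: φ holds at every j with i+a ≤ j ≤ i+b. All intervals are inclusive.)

Evaluate at each i in [0,9]:
  i=0: ✓ (all of [2,2])
  i=1: ✓ (all of [3,3])
  i=2: ✓ (all of [4,4])
  i=3: ✗ (fails at j=5)
  i=4: ✓ (all of [6,6])
  i=5: ✗ (fails at j=7)
  i=6: ✗ (fails at j=8)
  i=7: ✗ (fails at j=9)
  i=8: ✗ (fails at j=10)
  i=9: ✓ (all of [11,11])
Positions where it holds: {0, 1, 2, 4, 9} → 5.

5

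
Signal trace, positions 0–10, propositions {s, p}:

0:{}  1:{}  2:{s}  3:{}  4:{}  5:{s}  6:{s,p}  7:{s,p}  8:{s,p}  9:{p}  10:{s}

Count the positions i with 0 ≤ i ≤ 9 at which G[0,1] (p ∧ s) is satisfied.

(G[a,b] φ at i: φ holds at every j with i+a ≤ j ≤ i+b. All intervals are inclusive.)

2

Evaluate at each i in [0,9]:
  i=0: ✗ (fails at j=0)
  i=1: ✗ (fails at j=1)
  i=2: ✗ (fails at j=2)
  i=3: ✗ (fails at j=3)
  i=4: ✗ (fails at j=4)
  i=5: ✗ (fails at j=5)
  i=6: ✓ (all of [6,7])
  i=7: ✓ (all of [7,8])
  i=8: ✗ (fails at j=9)
  i=9: ✗ (fails at j=9)
Positions where it holds: {6, 7} → 2.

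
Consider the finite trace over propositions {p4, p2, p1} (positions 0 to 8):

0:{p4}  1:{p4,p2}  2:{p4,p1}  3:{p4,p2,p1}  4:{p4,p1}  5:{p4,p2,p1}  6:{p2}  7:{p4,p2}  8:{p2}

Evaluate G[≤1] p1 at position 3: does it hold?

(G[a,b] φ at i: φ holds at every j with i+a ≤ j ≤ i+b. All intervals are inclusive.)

Check p1 at every j in [3,4]:
  j=3: true
  j=4: true
All positions satisfy it → formula holds.

Holds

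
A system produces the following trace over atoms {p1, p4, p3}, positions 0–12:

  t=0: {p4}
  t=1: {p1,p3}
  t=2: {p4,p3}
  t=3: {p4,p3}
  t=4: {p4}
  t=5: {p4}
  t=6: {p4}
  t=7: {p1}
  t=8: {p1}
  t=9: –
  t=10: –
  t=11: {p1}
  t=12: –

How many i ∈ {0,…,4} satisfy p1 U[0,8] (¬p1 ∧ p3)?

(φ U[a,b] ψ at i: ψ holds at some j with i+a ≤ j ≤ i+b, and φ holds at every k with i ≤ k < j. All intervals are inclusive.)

3

Evaluate at each i in [0,4]:
  i=0: ✗ (lhs fails at k=0 before rhs at j=2)
  i=1: ✓ (rhs at j=2; lhs holds on [1,1])
  i=2: ✓ (rhs at j=2)
  i=3: ✓ (rhs at j=3)
  i=4: ✗ (no rhs in [4,12])
Positions where it holds: {1, 2, 3} → 3.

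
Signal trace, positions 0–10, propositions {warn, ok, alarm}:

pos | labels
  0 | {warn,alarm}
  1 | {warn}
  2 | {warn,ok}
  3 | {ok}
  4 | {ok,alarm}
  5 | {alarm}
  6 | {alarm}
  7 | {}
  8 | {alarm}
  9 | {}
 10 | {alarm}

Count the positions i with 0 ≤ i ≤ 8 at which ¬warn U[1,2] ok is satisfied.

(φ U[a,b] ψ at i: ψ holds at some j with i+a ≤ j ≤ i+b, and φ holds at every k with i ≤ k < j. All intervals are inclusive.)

Evaluate at each i in [0,8]:
  i=0: ✗ (lhs fails at k=0 before rhs at j=2)
  i=1: ✗ (lhs fails at k=1 before rhs at j=2)
  i=2: ✗ (lhs fails at k=2 before rhs at j=3)
  i=3: ✓ (rhs at j=4; lhs holds on [3,3])
  i=4: ✗ (no rhs in [5,6])
  i=5: ✗ (no rhs in [6,7])
  i=6: ✗ (no rhs in [7,8])
  i=7: ✗ (no rhs in [8,9])
  i=8: ✗ (no rhs in [9,10])
Positions where it holds: {3} → 1.

1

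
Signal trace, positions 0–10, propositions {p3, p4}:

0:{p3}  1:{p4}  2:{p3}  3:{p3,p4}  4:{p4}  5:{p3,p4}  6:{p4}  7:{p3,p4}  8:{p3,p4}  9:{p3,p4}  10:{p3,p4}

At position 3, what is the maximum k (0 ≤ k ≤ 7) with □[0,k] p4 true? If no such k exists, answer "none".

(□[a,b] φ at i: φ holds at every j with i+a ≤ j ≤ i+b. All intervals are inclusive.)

p4 must hold from j=3 onward; find where it first fails.
  j=3: holds
  j=4: holds
  j=5: holds
  j=6: holds
  j=7: holds
  j=8: holds
  j=9: holds
  j=10: holds
Holds through j=10; largest k = 7.

7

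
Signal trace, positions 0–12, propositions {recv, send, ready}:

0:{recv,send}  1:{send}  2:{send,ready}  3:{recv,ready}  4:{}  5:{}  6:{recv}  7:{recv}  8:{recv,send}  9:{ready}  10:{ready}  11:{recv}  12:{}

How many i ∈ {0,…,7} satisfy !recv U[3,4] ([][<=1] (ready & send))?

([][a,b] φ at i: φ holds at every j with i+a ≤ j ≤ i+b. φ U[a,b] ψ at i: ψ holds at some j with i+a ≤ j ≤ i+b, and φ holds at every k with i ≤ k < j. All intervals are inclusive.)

Evaluate at each i in [0,7]:
  i=0: ✗ (no rhs in [3,4])
  i=1: ✗ (no rhs in [4,5])
  i=2: ✗ (no rhs in [5,6])
  i=3: ✗ (no rhs in [6,7])
  i=4: ✗ (no rhs in [7,8])
  i=5: ✗ (no rhs in [8,9])
  i=6: ✗ (no rhs in [9,10])
  i=7: ✗ (no rhs in [10,11])
Positions where it holds: {} → 0.

0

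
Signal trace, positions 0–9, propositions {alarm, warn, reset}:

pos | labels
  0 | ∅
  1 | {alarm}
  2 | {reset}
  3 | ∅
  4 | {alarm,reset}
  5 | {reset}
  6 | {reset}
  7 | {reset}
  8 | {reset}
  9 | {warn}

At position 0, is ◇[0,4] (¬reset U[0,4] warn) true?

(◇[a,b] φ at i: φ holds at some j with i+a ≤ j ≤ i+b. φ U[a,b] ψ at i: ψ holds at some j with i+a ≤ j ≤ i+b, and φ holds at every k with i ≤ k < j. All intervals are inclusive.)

No

Check (¬reset U[0,4] warn) at each j in [0,4]:
  j=0: fails
  j=1: fails
  j=2: fails
  j=3: fails
  j=4: fails
No position in the window satisfies it → formula fails.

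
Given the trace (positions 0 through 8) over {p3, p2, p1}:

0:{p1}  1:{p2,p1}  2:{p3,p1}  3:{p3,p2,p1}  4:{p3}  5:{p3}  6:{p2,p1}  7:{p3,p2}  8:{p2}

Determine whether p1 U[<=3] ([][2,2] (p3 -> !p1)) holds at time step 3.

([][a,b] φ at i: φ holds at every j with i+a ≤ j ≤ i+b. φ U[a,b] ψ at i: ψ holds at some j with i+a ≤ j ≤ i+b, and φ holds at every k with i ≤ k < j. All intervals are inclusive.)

True

Need some j in [3,6] with [][2,2] (p3 -> !p1), and p1 at every k in [3,j-1].
  j=3: [][2,2] (p3 -> !p1) holds; no prefix to check → satisfied.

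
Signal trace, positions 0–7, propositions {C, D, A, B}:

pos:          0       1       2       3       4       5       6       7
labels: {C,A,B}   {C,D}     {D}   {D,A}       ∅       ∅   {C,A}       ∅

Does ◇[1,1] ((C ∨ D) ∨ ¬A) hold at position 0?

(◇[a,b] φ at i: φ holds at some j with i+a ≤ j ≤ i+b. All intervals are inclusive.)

True

Check ((C ∨ D) ∨ ¬A) at each j in [1,1]:
  j=1: true
Found at j=1 → formula holds.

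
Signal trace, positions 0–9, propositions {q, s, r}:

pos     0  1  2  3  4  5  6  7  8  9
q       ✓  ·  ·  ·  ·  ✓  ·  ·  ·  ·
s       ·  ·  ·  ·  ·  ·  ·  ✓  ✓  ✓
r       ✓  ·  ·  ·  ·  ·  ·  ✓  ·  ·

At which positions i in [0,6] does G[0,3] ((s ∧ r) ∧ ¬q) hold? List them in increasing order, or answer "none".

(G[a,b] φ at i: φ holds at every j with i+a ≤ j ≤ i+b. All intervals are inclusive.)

none

Evaluate at each i in [0,6]:
  i=0: ✗ (fails at j=0)
  i=1: ✗ (fails at j=1)
  i=2: ✗ (fails at j=2)
  i=3: ✗ (fails at j=3)
  i=4: ✗ (fails at j=4)
  i=5: ✗ (fails at j=5)
  i=6: ✗ (fails at j=6)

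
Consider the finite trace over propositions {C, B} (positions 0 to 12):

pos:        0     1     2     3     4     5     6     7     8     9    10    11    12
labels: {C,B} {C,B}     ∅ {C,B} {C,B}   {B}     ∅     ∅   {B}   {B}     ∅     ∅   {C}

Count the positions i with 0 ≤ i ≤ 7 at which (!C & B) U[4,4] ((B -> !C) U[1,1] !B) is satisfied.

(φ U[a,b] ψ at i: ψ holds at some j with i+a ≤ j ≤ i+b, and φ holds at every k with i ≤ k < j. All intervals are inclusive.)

0

Evaluate at each i in [0,7]:
  i=0: ✗ (no rhs in [4,4])
  i=1: ✗ (lhs fails at k=1 before rhs at j=5)
  i=2: ✗ (lhs fails at k=2 before rhs at j=6)
  i=3: ✗ (no rhs in [7,7])
  i=4: ✗ (no rhs in [8,8])
  i=5: ✗ (lhs fails at k=6 before rhs at j=9)
  i=6: ✗ (lhs fails at k=6 before rhs at j=10)
  i=7: ✗ (lhs fails at k=7 before rhs at j=11)
Positions where it holds: {} → 0.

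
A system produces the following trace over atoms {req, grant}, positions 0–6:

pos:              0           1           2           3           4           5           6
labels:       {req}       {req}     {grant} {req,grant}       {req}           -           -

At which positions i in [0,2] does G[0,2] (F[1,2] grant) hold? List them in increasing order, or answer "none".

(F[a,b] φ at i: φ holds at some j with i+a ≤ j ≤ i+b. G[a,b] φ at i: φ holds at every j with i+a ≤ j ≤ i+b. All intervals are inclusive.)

0

Evaluate at each i in [0,2]:
  i=0: ✓ (all of [0,2])
  i=1: ✗ (fails at j=3)
  i=2: ✗ (fails at j=3)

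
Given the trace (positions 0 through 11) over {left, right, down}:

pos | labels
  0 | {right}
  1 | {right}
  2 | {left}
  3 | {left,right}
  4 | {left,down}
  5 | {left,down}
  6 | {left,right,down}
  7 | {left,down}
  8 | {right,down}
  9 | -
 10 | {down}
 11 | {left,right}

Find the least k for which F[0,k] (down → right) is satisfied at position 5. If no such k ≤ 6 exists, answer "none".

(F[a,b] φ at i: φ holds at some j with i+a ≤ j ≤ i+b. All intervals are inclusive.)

1

Scan j = 5,6,… for (down → right):
  j=5: fails
  j=6: holds
First hit at j=6, so smallest k = 6-5 = 1.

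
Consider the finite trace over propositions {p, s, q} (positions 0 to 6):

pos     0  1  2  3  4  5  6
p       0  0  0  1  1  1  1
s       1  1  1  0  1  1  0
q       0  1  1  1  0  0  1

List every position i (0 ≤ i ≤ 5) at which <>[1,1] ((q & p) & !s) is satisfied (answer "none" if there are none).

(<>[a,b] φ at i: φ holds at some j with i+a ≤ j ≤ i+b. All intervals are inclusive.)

Evaluate at each i in [0,5]:
  i=0: ✗ (none in [1,1])
  i=1: ✗ (none in [2,2])
  i=2: ✓ (witness j=3)
  i=3: ✗ (none in [4,4])
  i=4: ✗ (none in [5,5])
  i=5: ✓ (witness j=6)

2, 5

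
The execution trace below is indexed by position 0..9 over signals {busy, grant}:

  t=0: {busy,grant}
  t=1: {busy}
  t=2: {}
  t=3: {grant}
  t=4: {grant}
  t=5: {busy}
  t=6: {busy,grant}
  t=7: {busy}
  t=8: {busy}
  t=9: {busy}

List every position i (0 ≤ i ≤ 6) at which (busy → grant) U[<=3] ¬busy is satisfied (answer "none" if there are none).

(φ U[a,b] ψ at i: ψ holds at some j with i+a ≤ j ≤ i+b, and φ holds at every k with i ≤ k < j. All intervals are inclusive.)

2, 3, 4

Evaluate at each i in [0,6]:
  i=0: ✗ (lhs fails at k=1 before rhs at j=2)
  i=1: ✗ (lhs fails at k=1 before rhs at j=2)
  i=2: ✓ (rhs at j=2)
  i=3: ✓ (rhs at j=3)
  i=4: ✓ (rhs at j=4)
  i=5: ✗ (no rhs in [5,8])
  i=6: ✗ (no rhs in [6,9])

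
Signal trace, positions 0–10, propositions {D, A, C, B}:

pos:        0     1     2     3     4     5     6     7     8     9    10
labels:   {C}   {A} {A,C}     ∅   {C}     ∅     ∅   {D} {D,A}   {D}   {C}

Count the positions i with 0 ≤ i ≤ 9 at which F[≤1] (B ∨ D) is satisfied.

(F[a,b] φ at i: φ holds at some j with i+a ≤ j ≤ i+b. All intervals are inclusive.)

Evaluate at each i in [0,9]:
  i=0: ✗ (none in [0,1])
  i=1: ✗ (none in [1,2])
  i=2: ✗ (none in [2,3])
  i=3: ✗ (none in [3,4])
  i=4: ✗ (none in [4,5])
  i=5: ✗ (none in [5,6])
  i=6: ✓ (witness j=7)
  i=7: ✓ (witness j=7)
  i=8: ✓ (witness j=8)
  i=9: ✓ (witness j=9)
Positions where it holds: {6, 7, 8, 9} → 4.

4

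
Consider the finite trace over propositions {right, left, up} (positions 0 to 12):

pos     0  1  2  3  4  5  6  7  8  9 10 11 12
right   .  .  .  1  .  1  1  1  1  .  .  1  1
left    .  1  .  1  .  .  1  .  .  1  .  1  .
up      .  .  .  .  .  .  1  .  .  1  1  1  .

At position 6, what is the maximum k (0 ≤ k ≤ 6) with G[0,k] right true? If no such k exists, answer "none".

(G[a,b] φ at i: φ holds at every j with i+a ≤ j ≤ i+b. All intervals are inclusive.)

right must hold from j=6 onward; find where it first fails.
  j=6: holds
  j=7: holds
  j=8: holds
  j=9: fails
Holds on [6,8], so largest k = 2.

2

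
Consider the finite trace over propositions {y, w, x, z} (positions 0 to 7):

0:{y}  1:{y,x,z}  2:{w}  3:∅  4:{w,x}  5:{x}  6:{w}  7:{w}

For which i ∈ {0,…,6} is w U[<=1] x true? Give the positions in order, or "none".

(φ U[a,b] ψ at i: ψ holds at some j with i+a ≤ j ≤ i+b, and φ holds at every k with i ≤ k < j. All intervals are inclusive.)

Evaluate at each i in [0,6]:
  i=0: ✗ (lhs fails at k=0 before rhs at j=1)
  i=1: ✓ (rhs at j=1)
  i=2: ✗ (no rhs in [2,3])
  i=3: ✗ (lhs fails at k=3 before rhs at j=4)
  i=4: ✓ (rhs at j=4)
  i=5: ✓ (rhs at j=5)
  i=6: ✗ (no rhs in [6,7])

1, 4, 5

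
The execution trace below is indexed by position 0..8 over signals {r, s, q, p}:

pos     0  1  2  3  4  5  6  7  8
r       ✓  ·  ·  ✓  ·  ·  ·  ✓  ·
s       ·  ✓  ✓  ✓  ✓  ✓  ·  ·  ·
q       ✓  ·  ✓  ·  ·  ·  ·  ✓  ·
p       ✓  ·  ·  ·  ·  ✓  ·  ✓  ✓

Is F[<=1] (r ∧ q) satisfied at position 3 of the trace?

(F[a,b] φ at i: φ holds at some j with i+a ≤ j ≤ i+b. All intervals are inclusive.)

Check (r ∧ q) at each j in [3,4]:
  j=3: false
  j=4: false
No position in the window satisfies it → formula fails.

False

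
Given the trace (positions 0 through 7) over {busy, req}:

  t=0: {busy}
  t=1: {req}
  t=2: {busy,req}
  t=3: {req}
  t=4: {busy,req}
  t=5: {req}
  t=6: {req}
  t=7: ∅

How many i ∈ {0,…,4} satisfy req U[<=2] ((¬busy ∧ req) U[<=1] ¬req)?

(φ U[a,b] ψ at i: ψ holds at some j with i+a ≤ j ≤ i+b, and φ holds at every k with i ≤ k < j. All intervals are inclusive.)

Evaluate at each i in [0,4]:
  i=0: ✓ (rhs at j=0)
  i=1: ✗ (no rhs in [1,3])
  i=2: ✗ (no rhs in [2,4])
  i=3: ✗ (no rhs in [3,5])
  i=4: ✓ (rhs at j=6; lhs holds on [4,5])
Positions where it holds: {0, 4} → 2.

2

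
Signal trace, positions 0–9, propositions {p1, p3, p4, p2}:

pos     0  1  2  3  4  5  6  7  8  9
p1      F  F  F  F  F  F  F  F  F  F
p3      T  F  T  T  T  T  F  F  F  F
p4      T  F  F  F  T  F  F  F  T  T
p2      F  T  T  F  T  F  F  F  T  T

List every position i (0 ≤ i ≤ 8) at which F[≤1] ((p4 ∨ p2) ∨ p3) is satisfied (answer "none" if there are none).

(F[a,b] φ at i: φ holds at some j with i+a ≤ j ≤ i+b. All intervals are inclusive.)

Evaluate at each i in [0,8]:
  i=0: ✓ (witness j=0)
  i=1: ✓ (witness j=1)
  i=2: ✓ (witness j=2)
  i=3: ✓ (witness j=3)
  i=4: ✓ (witness j=4)
  i=5: ✓ (witness j=5)
  i=6: ✗ (none in [6,7])
  i=7: ✓ (witness j=8)
  i=8: ✓ (witness j=8)

0, 1, 2, 3, 4, 5, 7, 8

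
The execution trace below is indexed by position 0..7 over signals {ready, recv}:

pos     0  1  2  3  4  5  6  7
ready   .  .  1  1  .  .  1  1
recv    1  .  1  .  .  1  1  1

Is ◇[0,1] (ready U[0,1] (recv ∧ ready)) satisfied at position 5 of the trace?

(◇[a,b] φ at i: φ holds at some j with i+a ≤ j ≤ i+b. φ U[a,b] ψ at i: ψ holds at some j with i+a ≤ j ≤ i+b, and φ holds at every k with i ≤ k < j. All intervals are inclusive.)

Check (ready U[0,1] (recv ∧ ready)) at each j in [5,6]:
  j=5: fails
  j=6: holds
Found at j=6 → formula holds.

Yes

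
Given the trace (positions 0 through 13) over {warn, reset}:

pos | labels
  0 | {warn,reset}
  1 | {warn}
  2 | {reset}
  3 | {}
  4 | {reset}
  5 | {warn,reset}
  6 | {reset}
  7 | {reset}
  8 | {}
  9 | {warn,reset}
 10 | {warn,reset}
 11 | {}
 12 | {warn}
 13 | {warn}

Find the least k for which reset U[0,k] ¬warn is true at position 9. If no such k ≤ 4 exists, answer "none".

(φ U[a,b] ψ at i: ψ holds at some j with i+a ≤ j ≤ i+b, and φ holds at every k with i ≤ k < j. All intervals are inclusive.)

Need earliest j ≥ 9 with ¬warn, and reset at every k in [9,j-1].
  j=9: rhs fails.
  j=10: rhs fails.
  j=11: rhs holds; lhs holds on [9,10]. k = 2.

2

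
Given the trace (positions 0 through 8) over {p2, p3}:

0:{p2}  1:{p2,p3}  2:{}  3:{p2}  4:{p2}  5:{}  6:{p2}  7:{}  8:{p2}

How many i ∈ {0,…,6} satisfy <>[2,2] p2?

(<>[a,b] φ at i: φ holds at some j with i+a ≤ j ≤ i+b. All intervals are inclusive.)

Evaluate at each i in [0,6]:
  i=0: ✗ (none in [2,2])
  i=1: ✓ (witness j=3)
  i=2: ✓ (witness j=4)
  i=3: ✗ (none in [5,5])
  i=4: ✓ (witness j=6)
  i=5: ✗ (none in [7,7])
  i=6: ✓ (witness j=8)
Positions where it holds: {1, 2, 4, 6} → 4.

4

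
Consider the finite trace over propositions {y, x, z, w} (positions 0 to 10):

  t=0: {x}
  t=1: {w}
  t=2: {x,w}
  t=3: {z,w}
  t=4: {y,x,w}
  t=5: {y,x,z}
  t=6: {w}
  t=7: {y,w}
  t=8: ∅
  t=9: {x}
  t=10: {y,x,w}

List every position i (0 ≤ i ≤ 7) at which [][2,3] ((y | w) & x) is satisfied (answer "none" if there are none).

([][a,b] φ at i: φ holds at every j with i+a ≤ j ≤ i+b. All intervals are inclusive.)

2

Evaluate at each i in [0,7]:
  i=0: ✗ (fails at j=3)
  i=1: ✗ (fails at j=3)
  i=2: ✓ (all of [4,5])
  i=3: ✗ (fails at j=6)
  i=4: ✗ (fails at j=6)
  i=5: ✗ (fails at j=7)
  i=6: ✗ (fails at j=8)
  i=7: ✗ (fails at j=9)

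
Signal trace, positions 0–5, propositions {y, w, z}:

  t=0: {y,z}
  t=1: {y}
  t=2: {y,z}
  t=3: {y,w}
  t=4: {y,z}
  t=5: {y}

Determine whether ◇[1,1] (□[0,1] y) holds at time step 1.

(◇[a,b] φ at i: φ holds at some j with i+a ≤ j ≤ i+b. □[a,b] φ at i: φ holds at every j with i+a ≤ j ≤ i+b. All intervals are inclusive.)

Yes

Check □[0,1] y at each j in [2,2]:
  j=2: holds on [2,3]
Found at j=2 → formula holds.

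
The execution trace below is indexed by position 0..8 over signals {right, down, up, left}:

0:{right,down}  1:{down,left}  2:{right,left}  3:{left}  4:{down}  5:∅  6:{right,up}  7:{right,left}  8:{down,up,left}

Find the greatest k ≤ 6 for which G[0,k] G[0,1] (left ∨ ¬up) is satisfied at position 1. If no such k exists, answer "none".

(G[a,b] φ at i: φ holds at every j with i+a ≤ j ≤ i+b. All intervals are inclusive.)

G[0,1] (left ∨ ¬up) must hold from j=1 onward; find where it first fails.
  j=1: holds
  j=2: holds
  j=3: holds
  j=4: holds
  j=5: fails
Holds on [1,4], so largest k = 3.

3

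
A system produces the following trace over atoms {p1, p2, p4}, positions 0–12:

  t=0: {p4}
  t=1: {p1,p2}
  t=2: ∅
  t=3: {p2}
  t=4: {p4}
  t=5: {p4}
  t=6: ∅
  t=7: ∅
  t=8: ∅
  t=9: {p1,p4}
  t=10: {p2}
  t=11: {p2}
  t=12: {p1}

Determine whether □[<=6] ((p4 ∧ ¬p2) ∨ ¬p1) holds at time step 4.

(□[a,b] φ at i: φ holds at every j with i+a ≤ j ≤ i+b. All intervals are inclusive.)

True

Check ((p4 ∧ ¬p2) ∨ ¬p1) at every j in [4,10]:
  j=4: true
  j=5: true
  j=6: true
  j=7: true
  j=8: true
  j=9: true
  j=10: true
All positions satisfy it → formula holds.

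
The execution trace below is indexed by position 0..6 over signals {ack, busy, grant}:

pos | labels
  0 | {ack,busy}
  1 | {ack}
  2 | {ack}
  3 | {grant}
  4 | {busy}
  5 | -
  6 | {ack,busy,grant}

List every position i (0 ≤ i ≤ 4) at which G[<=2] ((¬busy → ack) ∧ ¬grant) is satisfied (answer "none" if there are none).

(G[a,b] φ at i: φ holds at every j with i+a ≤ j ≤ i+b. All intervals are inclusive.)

0

Evaluate at each i in [0,4]:
  i=0: ✓ (all of [0,2])
  i=1: ✗ (fails at j=3)
  i=2: ✗ (fails at j=3)
  i=3: ✗ (fails at j=3)
  i=4: ✗ (fails at j=5)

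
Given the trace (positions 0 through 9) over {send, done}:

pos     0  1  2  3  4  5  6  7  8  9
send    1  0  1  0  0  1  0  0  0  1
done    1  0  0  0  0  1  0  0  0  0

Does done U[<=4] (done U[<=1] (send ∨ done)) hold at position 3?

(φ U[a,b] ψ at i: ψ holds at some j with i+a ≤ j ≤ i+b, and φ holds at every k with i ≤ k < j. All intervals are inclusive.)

Need some j in [3,7] with (done U[<=1] (send ∨ done)), and done at every k in [3,j-1].
  j=3: (done U[<=1] (send ∨ done)) — fails.
  j=4: (done U[<=1] (send ∨ done)) — fails.
  j=5: (done U[<=1] (send ∨ done)) holds, but done fails at k=3 → not this j.
  j=6: (done U[<=1] (send ∨ done)) — fails.
  j=7: (done U[<=1] (send ∨ done)) — fails.
No j in the window works → until fails.

False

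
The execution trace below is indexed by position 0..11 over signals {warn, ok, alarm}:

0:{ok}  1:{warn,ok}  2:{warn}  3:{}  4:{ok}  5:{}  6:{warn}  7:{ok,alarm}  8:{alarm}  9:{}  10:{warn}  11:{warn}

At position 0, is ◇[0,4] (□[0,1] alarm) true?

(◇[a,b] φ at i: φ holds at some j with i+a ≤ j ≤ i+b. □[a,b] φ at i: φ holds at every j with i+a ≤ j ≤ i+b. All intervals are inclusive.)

False

Check □[0,1] alarm at each j in [0,4]:
  j=0: fails at 0
  j=1: fails at 1
  j=2: fails at 2
  j=3: fails at 3
  j=4: fails at 4
No position in the window satisfies it → formula fails.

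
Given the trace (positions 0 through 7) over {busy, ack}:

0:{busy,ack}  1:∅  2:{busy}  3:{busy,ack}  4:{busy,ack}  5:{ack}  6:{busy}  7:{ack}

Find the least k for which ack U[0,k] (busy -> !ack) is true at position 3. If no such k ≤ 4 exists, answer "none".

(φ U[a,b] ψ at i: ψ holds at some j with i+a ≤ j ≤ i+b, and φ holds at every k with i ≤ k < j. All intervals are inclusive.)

Need earliest j ≥ 3 with (busy -> !ack), and ack at every k in [3,j-1].
  j=3: rhs fails.
  j=4: rhs fails.
  j=5: rhs holds; lhs holds on [3,4]. k = 2.

2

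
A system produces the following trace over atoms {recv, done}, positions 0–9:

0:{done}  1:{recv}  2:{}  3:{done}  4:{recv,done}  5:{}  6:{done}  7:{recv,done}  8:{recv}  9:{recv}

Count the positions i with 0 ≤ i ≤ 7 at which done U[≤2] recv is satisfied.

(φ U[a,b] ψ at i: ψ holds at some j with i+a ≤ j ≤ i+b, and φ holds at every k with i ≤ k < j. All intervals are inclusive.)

Evaluate at each i in [0,7]:
  i=0: ✓ (rhs at j=1; lhs holds on [0,0])
  i=1: ✓ (rhs at j=1)
  i=2: ✗ (lhs fails at k=2 before rhs at j=4)
  i=3: ✓ (rhs at j=4; lhs holds on [3,3])
  i=4: ✓ (rhs at j=4)
  i=5: ✗ (lhs fails at k=5 before rhs at j=7)
  i=6: ✓ (rhs at j=7; lhs holds on [6,6])
  i=7: ✓ (rhs at j=7)
Positions where it holds: {0, 1, 3, 4, 6, 7} → 6.

6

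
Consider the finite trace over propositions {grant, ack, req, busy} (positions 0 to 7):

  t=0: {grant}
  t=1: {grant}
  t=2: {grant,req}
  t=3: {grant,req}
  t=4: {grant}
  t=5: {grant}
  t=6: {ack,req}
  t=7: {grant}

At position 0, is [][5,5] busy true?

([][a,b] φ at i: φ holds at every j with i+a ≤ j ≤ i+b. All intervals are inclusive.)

Check busy at every j in [5,5]:
  j=5: false
Fails at j=5 → formula fails.

Does not hold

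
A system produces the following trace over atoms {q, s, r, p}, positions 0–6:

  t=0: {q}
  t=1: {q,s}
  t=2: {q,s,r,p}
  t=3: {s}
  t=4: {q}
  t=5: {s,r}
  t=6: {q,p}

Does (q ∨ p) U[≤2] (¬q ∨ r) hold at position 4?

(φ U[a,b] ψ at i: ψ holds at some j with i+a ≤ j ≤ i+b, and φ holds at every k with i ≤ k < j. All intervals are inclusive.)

Need some j in [4,6] with (¬q ∨ r), and (q ∨ p) at every k in [4,j-1].
  j=4: (¬q ∨ r) false.
  j=5: (¬q ∨ r) holds; (q ∨ p) holds at every k in [4,4] → satisfied.

True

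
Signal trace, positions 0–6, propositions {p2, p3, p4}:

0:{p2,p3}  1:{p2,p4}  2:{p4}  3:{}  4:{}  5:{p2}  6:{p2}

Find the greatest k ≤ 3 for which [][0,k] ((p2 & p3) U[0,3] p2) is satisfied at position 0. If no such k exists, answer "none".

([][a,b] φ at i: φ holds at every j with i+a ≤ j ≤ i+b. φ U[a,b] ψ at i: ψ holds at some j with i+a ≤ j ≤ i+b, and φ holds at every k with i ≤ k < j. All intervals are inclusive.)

((p2 & p3) U[0,3] p2) must hold from j=0 onward; find where it first fails.
  j=0: holds
  j=1: holds
  j=2: fails
Holds on [0,1], so largest k = 1.

1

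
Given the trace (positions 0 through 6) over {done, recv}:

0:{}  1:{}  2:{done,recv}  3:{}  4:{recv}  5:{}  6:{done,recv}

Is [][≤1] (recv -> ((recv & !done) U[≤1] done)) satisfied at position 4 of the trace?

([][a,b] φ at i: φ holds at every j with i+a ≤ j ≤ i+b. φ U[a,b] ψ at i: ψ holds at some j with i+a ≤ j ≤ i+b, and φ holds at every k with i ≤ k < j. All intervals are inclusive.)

Check (recv -> ((recv & !done) U[≤1] done)) at every j in [4,5]:
  j=4: antecedent true; consequent fails → ✗
  j=5: antecedent false → ✓
Fails at j=4 → formula fails.

No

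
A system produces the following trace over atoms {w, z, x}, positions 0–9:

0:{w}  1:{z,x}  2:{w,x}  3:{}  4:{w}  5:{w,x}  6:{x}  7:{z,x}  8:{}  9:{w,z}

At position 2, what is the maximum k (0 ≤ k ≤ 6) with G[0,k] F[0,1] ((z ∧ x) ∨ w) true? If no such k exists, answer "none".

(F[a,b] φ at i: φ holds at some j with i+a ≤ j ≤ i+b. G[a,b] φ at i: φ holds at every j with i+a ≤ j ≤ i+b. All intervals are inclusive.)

6

F[0,1] ((z ∧ x) ∨ w) must hold from j=2 onward; find where it first fails.
  j=2: holds
  j=3: holds
  j=4: holds
  j=5: holds
  j=6: holds
  j=7: holds
  j=8: holds
Holds through j=8; largest k = 6.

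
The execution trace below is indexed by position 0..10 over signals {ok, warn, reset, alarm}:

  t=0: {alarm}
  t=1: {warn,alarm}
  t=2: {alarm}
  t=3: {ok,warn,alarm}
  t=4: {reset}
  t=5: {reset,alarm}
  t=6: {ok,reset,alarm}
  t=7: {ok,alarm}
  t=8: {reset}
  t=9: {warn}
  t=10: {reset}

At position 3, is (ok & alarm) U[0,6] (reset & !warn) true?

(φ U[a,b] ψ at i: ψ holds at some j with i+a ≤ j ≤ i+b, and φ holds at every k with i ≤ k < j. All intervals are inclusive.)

Need some j in [3,9] with (reset & !warn), and (ok & alarm) at every k in [3,j-1].
  j=3: (reset & !warn) false.
  j=4: (reset & !warn) holds; (ok & alarm) holds at every k in [3,3] → satisfied.

Holds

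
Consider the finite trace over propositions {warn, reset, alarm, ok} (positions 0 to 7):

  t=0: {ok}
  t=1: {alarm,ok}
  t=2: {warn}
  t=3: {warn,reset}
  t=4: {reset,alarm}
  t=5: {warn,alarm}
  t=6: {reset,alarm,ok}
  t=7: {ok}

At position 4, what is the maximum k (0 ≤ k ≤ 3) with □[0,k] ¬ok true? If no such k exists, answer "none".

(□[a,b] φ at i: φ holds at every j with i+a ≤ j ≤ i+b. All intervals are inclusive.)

¬ok must hold from j=4 onward; find where it first fails.
  j=4: holds
  j=5: holds
  j=6: fails
Holds on [4,5], so largest k = 1.

1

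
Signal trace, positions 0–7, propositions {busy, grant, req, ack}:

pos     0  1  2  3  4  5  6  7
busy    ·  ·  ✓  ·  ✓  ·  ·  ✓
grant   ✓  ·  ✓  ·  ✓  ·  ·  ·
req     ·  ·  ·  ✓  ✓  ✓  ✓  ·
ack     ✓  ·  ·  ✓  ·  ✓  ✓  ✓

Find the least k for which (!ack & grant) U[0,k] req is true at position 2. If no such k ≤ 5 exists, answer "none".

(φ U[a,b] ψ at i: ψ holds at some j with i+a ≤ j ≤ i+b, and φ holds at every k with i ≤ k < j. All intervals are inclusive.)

1

Need earliest j ≥ 2 with req, and (!ack & grant) at every k in [2,j-1].
  j=2: rhs fails.
  j=3: rhs holds; lhs holds on [2,2]. k = 1.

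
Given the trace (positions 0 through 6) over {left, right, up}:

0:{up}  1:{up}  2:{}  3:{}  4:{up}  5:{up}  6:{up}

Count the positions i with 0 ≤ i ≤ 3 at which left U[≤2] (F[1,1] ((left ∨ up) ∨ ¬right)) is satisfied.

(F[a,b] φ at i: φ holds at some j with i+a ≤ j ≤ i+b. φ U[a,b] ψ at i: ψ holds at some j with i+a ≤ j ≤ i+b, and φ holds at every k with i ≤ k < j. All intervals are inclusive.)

4

Evaluate at each i in [0,3]:
  i=0: ✓ (rhs at j=0)
  i=1: ✓ (rhs at j=1)
  i=2: ✓ (rhs at j=2)
  i=3: ✓ (rhs at j=3)
Positions where it holds: {0, 1, 2, 3} → 4.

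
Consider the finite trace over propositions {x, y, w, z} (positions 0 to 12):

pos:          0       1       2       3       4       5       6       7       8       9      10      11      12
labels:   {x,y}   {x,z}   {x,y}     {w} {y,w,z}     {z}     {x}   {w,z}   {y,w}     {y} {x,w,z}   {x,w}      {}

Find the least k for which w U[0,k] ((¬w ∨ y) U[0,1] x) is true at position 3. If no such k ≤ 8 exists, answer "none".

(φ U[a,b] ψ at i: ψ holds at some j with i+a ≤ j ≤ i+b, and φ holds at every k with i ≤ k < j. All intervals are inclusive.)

2

Need earliest j ≥ 3 with ((¬w ∨ y) U[0,1] x), and w at every k in [3,j-1].
  j=3: rhs fails.
  j=4: rhs fails.
  j=5: rhs holds; lhs holds on [3,4]. k = 2.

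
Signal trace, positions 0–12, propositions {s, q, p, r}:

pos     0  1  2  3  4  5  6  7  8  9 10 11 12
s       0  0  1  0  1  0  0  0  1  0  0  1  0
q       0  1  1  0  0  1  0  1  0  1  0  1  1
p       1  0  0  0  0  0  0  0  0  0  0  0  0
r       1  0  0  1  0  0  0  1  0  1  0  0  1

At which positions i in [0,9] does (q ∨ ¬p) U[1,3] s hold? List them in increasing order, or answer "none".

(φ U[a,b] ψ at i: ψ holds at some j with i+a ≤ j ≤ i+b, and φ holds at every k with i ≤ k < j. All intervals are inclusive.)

Evaluate at each i in [0,9]:
  i=0: ✗ (lhs fails at k=0 before rhs at j=2)
  i=1: ✓ (rhs at j=2; lhs holds on [1,1])
  i=2: ✓ (rhs at j=4; lhs holds on [2,3])
  i=3: ✓ (rhs at j=4; lhs holds on [3,3])
  i=4: ✗ (no rhs in [5,7])
  i=5: ✓ (rhs at j=8; lhs holds on [5,7])
  i=6: ✓ (rhs at j=8; lhs holds on [6,7])
  i=7: ✓ (rhs at j=8; lhs holds on [7,7])
  i=8: ✓ (rhs at j=11; lhs holds on [8,10])
  i=9: ✓ (rhs at j=11; lhs holds on [9,10])

1, 2, 3, 5, 6, 7, 8, 9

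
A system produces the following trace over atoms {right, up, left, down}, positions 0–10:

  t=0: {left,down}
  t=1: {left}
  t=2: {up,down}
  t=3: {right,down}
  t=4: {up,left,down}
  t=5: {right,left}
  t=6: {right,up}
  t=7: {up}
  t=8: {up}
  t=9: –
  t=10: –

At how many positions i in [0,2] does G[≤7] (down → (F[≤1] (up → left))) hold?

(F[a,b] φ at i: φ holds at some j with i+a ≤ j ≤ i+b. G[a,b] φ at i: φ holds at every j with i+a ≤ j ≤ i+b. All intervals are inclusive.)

3

Evaluate at each i in [0,2]:
  i=0: ✓ (all of [0,7])
  i=1: ✓ (all of [1,8])
  i=2: ✓ (all of [2,9])
Positions where it holds: {0, 1, 2} → 3.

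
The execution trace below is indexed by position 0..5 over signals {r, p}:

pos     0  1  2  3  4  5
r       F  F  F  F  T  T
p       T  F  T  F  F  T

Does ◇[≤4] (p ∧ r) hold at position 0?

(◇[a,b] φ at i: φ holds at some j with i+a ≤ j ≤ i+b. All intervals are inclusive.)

False

Check (p ∧ r) at each j in [0,4]:
  j=0: false
  j=1: false
  j=2: false
  j=3: false
  j=4: false
No position in the window satisfies it → formula fails.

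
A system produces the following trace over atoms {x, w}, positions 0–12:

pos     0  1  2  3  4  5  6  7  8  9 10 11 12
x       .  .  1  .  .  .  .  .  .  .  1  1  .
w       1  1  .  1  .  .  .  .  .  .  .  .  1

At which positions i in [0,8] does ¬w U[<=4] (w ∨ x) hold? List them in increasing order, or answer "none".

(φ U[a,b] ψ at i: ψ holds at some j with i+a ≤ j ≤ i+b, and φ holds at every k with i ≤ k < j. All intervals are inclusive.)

Evaluate at each i in [0,8]:
  i=0: ✓ (rhs at j=0)
  i=1: ✓ (rhs at j=1)
  i=2: ✓ (rhs at j=2)
  i=3: ✓ (rhs at j=3)
  i=4: ✗ (no rhs in [4,8])
  i=5: ✗ (no rhs in [5,9])
  i=6: ✓ (rhs at j=10; lhs holds on [6,9])
  i=7: ✓ (rhs at j=10; lhs holds on [7,9])
  i=8: ✓ (rhs at j=10; lhs holds on [8,9])

0, 1, 2, 3, 6, 7, 8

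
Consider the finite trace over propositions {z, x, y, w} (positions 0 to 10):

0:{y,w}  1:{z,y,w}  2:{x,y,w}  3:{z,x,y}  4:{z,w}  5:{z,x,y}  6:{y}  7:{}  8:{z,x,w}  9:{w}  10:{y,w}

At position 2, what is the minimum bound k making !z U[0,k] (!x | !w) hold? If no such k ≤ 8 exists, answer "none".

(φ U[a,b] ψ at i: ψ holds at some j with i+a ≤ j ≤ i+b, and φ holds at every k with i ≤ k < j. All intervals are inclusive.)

Need earliest j ≥ 2 with (!x | !w), and !z at every k in [2,j-1].
  j=2: rhs fails.
  j=3: rhs holds; lhs holds on [2,2]. k = 1.

1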